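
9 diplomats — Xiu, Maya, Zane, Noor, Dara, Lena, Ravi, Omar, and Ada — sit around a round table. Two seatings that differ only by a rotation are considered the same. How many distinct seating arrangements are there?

40320

Seat Xiu anywhere (absorbing the rotational symmetry), then permute the other 8: (8)! = 40320.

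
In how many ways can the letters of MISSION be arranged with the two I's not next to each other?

There are 7!/(2!·2!) = 1260 arrangements of MISSION in total.
Arrangements with the I's together: treat II as one letter, giving (6)!/(2!) = 360.
Hence 1260 − 360 = 900.

900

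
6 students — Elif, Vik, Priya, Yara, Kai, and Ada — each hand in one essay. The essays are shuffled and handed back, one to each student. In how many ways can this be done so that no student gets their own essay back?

265

Let Aᵢ be the assignments in which student i gets their own essay. We want the size of the complement of A₁∪…∪A_6.
By inclusion–exclusion this is Σ_{j=0}^{6} (−1)^j C(6,j)·(6−j)!.
Computing: 720 − 720 + 360 − 120 + 30 − 6 + 1 = 265.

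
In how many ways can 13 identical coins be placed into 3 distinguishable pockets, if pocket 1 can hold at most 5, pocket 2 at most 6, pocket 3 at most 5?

By stars and bars, unrestricted non-negative solutions to x_1+…+x_3 = 13 number C(13+2,2) = 105.
Subtract solutions that violate a single cap (substitute x_i' = x_i − (cap_i+1)): x_1 ≥ 6 gives C(9,2) = 36; x_2 ≥ 7 gives C(8,2) = 28; x_3 ≥ 6 gives C(9,2) = 36. Together 100.
Add back pairs where two caps are both exceeded: 1 + 3 + 1 = 5.
By inclusion–exclusion the count is 105 − 100 + 5 = 10.

10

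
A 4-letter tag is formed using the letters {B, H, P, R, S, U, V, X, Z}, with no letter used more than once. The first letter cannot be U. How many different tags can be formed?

2688

The first letter has 9−1 = 8 choices (anything except U).
The remaining 3 letters are filled from the other 8 symbols without repetition: 8 × 7 × 6 = 336.
Total: 8 × 336 = 2688.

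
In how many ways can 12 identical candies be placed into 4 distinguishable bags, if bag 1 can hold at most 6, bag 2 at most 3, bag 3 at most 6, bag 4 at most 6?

Without the upper bounds there are C(15,3) = 455 ways to split 12 among 4 bags.
Subtract solutions that violate a single cap (substitute x_i' = x_i − (cap_i+1)): x_1 ≥ 7 gives C(8,3) = 56; x_2 ≥ 4 gives C(11,3) = 165; x_3 ≥ 7 gives C(8,3) = 56; x_4 ≥ 7 gives C(8,3) = 56. Together 333.
Add back pairs where two caps are both exceeded: 4 + 0 + 0 + 4 + 4 + 0 = 12.
By inclusion–exclusion the count is 455 − 333 + 12 = 134.

134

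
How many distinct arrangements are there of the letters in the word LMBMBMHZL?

The 9 letters of LMBMBMHZL have repeats: B appearing twice, L appearing twice, and M appearing 3 times.
So there are 9! / (3!·2!·2!) = 15120 distinguishable arrangements.

15120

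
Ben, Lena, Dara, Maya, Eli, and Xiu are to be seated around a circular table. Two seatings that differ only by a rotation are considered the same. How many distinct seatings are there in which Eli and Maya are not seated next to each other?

Without the restriction there are (5)! = 120 seatings.
Seatings with Eli beside Maya: treat them as a block with 2 internal orders, giving 2 × (4)! = 48.
Subtracting, 120 − 48 = 72.

72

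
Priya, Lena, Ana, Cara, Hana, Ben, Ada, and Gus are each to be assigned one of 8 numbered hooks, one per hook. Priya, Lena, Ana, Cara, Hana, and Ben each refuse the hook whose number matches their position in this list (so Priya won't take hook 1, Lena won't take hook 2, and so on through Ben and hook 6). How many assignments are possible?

18806

Let Aᵢ (for 1 ≤ i ≤ 6) be the placements that put person i in their forbidden hook. Any j of these fix j positions, leaving (8−j)! ways to fill the rest, and there are C(6,j) ways to pick which j.
By inclusion–exclusion, the number of valid placements is Σ_{j=0}^{6} (−1)^j C(6,j)·(8−j)!.
Computing: 40320 − 30240 + 10800 − 2400 + 360 − 36 + 2 = 18806.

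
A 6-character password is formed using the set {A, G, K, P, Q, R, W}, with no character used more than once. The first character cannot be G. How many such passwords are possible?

The first character has 7−1 = 6 choices (anything except G).
The remaining 5 characters are filled from the other 6 symbols without repetition: 6 × 5 × 4 × 3 × 2 = 720.
Total: 6 × 720 = 4320.

4320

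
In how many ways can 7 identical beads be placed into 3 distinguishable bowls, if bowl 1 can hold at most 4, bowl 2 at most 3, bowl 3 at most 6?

19

Without the upper bounds there are C(9,2) = 36 ways to split 7 among 3 bowls.
Subtract solutions that violate a single cap (substitute x_i' = x_i − (cap_i+1)): x_1 ≥ 5 gives C(4,2) = 6; x_2 ≥ 4 gives C(5,2) = 10; x_3 ≥ 7 gives C(2,2) = 1. Together 17.
No two caps can be exceeded simultaneously, so the pair terms are all 0.
By inclusion–exclusion the count is 36 − 17 + 0 = 19.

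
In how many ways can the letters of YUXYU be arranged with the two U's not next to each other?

Total arrangements of YUXYU: 5!/(2!·2!) = 30.
If the two U's are adjacent, glue them into one block, leaving 4 items to arrange: (4)!/(2!) = 12 ways.
Subtracting, 30 − 12 = 18 arrangements keep the U's apart.

18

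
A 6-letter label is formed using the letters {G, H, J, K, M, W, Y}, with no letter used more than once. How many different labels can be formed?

5040

Choose and order 6 of the 7 symbols: the first letter has 7 options, the next 6, and so on down to 2.
That product is 7 × 6 × 5 × 4 × 3 × 2 = 5040.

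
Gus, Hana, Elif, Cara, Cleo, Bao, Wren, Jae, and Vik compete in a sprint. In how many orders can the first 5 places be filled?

15120

This is an ordered selection of 5 from 9: P(9,5).
That gives 9 × 8 × 7 × 6 × 5 = 15120.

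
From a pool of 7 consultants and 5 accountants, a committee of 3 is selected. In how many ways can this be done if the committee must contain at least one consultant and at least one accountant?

175

Total 3-person selections from all 12: C(12,3) = 220.
Subtract selections that omit an entire group: no consultants → C(5,3) = 10; no accountants → C(7,3) = 35.
Both groups omitted at once is impossible, so 220 − 45 = 175.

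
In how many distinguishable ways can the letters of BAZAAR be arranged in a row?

Letter multiplicities in BAZAAR: A×3, B×1, R×1, Z×1.
So there are 6! / (3!) = 120 distinguishable arrangements.

120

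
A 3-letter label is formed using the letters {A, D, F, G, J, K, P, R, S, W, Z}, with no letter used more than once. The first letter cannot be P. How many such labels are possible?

The first letter has 11−1 = 10 choices (anything except P).
The remaining 2 letters are filled from the other 10 symbols without repetition: 10 × 9 = 90.
Total: 10 × 90 = 900.

900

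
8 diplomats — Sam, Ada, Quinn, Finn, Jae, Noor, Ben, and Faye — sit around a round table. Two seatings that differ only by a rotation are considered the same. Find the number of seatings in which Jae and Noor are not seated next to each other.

3600

All circular seatings of 8 people number (7)! = 5040.
Those with Jae next to Noor: fuse the pair into one unit and seat 7 units around a circle — 2·(6)! = 1440.
Subtracting, 5040 − 1440 = 3600.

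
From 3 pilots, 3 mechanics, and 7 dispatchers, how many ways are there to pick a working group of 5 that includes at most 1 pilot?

Split by how many pilots are chosen (0 through 1).
Sum: C(3,0)·C(10,5) + C(3,1)·C(10,4) = 252 + 630 = 882.

882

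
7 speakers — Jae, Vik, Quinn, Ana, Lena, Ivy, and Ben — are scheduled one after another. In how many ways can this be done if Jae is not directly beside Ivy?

3600

Of the 7! = 5040 arrangements, those with Jae and Ivy adjacent number 2 × 6! = 1440 (treat the pair as a block with 2 internal orders).
So 5040 − 1440 = 3600 arrangements keep them apart.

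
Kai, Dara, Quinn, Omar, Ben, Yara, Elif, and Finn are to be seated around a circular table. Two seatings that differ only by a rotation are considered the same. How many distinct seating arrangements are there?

Fix one person's seat to break rotational symmetry; the remaining 7 people can be arranged in (7)! = 5040 ways.

5040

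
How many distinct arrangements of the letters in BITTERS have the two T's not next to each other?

There are 7!/(2!) = 2520 arrangements of BITTERS in total.
Arrangements with the T's together: treat TT as one letter, giving (6)! = 720.
Hence 2520 − 720 = 1800.

1800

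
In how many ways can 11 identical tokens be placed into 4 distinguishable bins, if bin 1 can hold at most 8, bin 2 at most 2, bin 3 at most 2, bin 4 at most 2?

Without the upper bounds there are C(14,3) = 364 ways to split 11 among 4 bins.
Subtract solutions that violate a single cap (substitute x_i' = x_i − (cap_i+1)): x_1 ≥ 9 gives C(5,3) = 10; x_2 ≥ 3 gives C(11,3) = 165; x_3 ≥ 3 gives C(11,3) = 165; x_4 ≥ 3 gives C(11,3) = 165. Together 505.
Add back pairs where two caps are both exceeded: 0 + 0 + 0 + 56 + 56 + 56 = 168.
Subtract triples: 0 + 0 + 0 + 10 = 10.
By inclusion–exclusion the count is 364 − 505 + 168 − 10 = 17.

17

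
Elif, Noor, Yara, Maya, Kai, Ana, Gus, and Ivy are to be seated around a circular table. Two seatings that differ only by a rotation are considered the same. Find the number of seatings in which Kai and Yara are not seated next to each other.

Without the restriction there are (7)! = 5040 seatings.
Those with Kai next to Yara: fuse the pair into one unit and seat 7 units around a circle — 2·(6)! = 1440.
Subtracting, 5040 − 1440 = 3600.

3600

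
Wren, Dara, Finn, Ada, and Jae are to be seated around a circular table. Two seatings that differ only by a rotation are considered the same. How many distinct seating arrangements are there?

24

Fix one person's seat to break rotational symmetry; the remaining 4 people can be arranged in (4)! = 24 ways.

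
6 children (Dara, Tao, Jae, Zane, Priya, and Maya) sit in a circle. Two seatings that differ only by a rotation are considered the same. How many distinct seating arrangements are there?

120

Fix one person's seat to break rotational symmetry; the remaining 5 people can be arranged in (5)! = 120 ways.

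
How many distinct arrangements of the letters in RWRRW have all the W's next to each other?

4

Treat the 2 copies of W as a single block. The multiset to arrange is then {WW, R, R, R}, 4 items in all.
That gives (4)!/(3!) = 4 arrangements.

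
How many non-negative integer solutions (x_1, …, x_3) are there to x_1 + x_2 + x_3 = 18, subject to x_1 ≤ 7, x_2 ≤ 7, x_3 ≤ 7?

Without the upper bounds there are C(20,2) = 190 ways to split 18 among 3 variables.
Subtract solutions that violate a single cap (substitute x_i' = x_i − (cap_i+1)): x_1 ≥ 8 gives C(12,2) = 66; x_2 ≥ 8 gives C(12,2) = 66; x_3 ≥ 8 gives C(12,2) = 66. Together 198.
Add back pairs where two caps are both exceeded: 6 + 6 + 6 = 18.
By inclusion–exclusion the count is 190 − 198 + 18 = 10.

10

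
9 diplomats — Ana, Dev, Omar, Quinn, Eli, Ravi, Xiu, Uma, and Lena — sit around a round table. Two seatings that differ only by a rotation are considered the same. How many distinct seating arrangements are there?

Around a circle, 9 distinct people have 9!/9 = (8)! = 40320 rotationally distinct seatings.

40320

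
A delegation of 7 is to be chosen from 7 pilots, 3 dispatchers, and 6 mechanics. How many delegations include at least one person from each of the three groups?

Unrestricted: C(16,7) = 11440 ways to pick any 7 of the 16.
Selections missing a whole group: no pilots → C(9,7) = 36; no dispatchers → C(13,7) = 1716; no mechanics → C(10,7) = 120.
Add back selections omitting two groups (i.e. drawn from a single group): C(7,7) + C(3,7) + C(6,7) = 1.
By inclusion–exclusion: 11440 − 1872 + 1 = 9569.

9569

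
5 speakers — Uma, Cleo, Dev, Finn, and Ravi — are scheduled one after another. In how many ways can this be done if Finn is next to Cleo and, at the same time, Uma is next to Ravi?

24

Treat {Finn,Cleo} as one block (2 orders) and {Uma,Ravi} as another (2 orders).
That leaves 3 units to arrange: 2 × 2 × 3! = 4 × 6 = 24.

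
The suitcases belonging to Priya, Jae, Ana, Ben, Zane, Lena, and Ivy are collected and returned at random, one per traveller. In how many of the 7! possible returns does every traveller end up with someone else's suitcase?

1854

Count assignments avoiding every fixed point. For any j of the 7 travellers fixed to their own suitcase, the other 7−j can be arranged in (7−j)! ways.
By inclusion–exclusion this is Σ_{j=0}^{7} (−1)^j C(7,j)·(7−j)!.
Computing: 5040 − 5040 + 2520 − 840 + 210 − 42 + 7 − 1 = 1854.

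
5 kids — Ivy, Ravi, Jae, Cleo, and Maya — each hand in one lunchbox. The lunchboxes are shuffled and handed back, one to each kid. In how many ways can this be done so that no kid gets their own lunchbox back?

44

Let Aᵢ be the assignments in which kid i gets their own lunchbox. We want the size of the complement of A₁∪…∪A_5.
By inclusion–exclusion this is Σ_{j=0}^{5} (−1)^j C(5,j)·(5−j)!.
Computing: 120 − 120 + 60 − 20 + 5 − 1 = 44.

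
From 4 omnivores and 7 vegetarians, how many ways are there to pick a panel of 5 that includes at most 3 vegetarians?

301

Split by how many vegetarians are chosen (0 through 3).
Sum: C(7,0)·C(4,5) + C(7,1)·C(4,4) + C(7,2)·C(4,3) + C(7,3)·C(4,2) = 0 + 7 + 84 + 210 = 301.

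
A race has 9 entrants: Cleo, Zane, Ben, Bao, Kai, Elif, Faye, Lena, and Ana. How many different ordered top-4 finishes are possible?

There are 9 choices for 1st place, 8 for 2nd, and so on down to 6 for position 4.
That gives 9 × 8 × 7 × 6 = 3024.

3024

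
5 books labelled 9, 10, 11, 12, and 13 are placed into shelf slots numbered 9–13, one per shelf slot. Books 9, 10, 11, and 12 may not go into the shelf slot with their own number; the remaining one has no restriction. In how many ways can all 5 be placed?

Let Aᵢ (for 9 ≤ i ≤ 12) be the placements that put book i in its forbidden shelf slot. Any j of these fix j positions, leaving (5−j)! ways to fill the rest, and there are C(4,j) ways to pick which j.
By inclusion–exclusion, the number of valid placements is Σ_{j=0}^{4} (−1)^j C(4,j)·(5−j)!.
Computing: 120 − 96 + 36 − 8 + 1 = 53.

53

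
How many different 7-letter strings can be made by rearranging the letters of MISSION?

1260

The 7 letters of MISSION have repeats: I appearing twice and S appearing twice.
So there are 7! / (2!·2!) = 1260 distinguishable arrangements.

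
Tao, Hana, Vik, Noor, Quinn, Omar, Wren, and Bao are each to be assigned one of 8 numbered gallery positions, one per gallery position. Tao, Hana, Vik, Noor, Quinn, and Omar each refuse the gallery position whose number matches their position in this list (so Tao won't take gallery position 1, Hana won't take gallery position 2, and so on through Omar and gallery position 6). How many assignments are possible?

18806

Let Aᵢ (for 1 ≤ i ≤ 6) be the placements that put person i in their forbidden gallery position. Any j of these fix j positions, leaving (8−j)! ways to fill the rest, and there are C(6,j) ways to pick which j.
By inclusion–exclusion, the number of valid placements is Σ_{j=0}^{6} (−1)^j C(6,j)·(8−j)!.
Computing: 40320 − 30240 + 10800 − 2400 + 360 − 36 + 2 = 18806.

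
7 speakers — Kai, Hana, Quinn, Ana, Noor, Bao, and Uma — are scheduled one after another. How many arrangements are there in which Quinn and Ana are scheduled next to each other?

Place the 5 others and the Quinn-Ana pair as 6 objects in a line; the pair has 2 internal arrangements.
That gives 2 × 6! = 2 × 720 = 1440.

1440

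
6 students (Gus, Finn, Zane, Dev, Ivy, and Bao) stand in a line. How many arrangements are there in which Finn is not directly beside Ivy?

480

There are 6! = 720 arrangements in all. If Finn and Ivy are adjacent, merging them into one block gives 2·(5)! = 240 arrangements.
So 720 − 240 = 480 arrangements keep them apart.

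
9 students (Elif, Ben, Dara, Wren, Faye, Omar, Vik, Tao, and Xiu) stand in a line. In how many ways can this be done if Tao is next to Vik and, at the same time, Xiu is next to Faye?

Treat {Tao,Vik} as one block (2 orders) and {Xiu,Faye} as another (2 orders).
That leaves 7 units to arrange: 2 × 2 × 7! = 4 × 5040 = 20160.

20160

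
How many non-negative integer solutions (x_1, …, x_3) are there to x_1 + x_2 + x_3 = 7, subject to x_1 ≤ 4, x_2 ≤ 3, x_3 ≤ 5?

17

Ignoring the caps, the number of non-negative solutions to x_1+…+x_3 = 7 is C(9,2) = 36.
Subtract solutions that violate a single cap (substitute x_i' = x_i − (cap_i+1)): x_1 ≥ 5 gives C(4,2) = 6; x_2 ≥ 4 gives C(5,2) = 10; x_3 ≥ 6 gives C(3,2) = 3. Together 19.
No two caps can be exceeded simultaneously, so the pair terms are all 0.
By inclusion–exclusion the count is 36 − 19 + 0 = 17.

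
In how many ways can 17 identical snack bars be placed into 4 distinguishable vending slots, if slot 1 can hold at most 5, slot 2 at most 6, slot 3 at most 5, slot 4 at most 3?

10

Ignoring the caps, the number of non-negative solutions to x_1+…+x_4 = 17 is C(20,3) = 1140.
Subtract solutions that violate a single cap (substitute x_i' = x_i − (cap_i+1)): x_1 ≥ 6 gives C(14,3) = 364; x_2 ≥ 7 gives C(13,3) = 286; x_3 ≥ 6 gives C(14,3) = 364; x_4 ≥ 4 gives C(16,3) = 560. Together 1574.
Add back pairs where two caps are both exceeded: 35 + 56 + 120 + 35 + 84 + 120 = 450.
Subtract triples: 0 + 1 + 4 + 1 = 6.
By inclusion–exclusion the count is 1140 − 1574 + 450 − 6 = 10.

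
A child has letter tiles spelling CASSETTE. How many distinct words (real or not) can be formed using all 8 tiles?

The 8 letters of CASSETTE have repeats: E appearing twice, S appearing twice, and T appearing twice.
So there are 8! / (2!·2!·2!) = 5040 distinguishable arrangements.

5040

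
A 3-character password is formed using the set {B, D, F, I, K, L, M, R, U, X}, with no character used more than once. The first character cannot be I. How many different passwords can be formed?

The first character has 10−1 = 9 choices (anything except I).
The remaining 2 characters are filled from the other 9 symbols without repetition: 9 × 8 = 72.
Total: 9 × 72 = 648.

648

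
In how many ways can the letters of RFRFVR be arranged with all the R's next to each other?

Treat the 3 copies of R as a single block. The multiset to arrange is then {RRR, F, F, V}, 4 items in all.
That gives (4)!/(2!) = 12 arrangements.

12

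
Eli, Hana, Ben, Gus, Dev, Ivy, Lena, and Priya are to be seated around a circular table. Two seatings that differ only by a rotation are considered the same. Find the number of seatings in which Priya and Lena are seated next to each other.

1440

Treat {Priya, Lena} as one unit (2 internal orders) and seat the resulting 7 units around the table: (6)! circular arrangements.
So 2 × (6)! = 2 × 720 = 1440.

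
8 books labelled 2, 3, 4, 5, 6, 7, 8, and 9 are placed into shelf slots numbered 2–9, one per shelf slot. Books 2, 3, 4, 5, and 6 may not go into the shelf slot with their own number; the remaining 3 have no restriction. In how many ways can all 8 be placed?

21234

Let Aᵢ (for 2 ≤ i ≤ 6) be the placements that put book i in its forbidden shelf slot. Any j of these fix j positions, leaving (8−j)! ways to fill the rest, and there are C(5,j) ways to pick which j.
By inclusion–exclusion, the number of valid placements is Σ_{j=0}^{5} (−1)^j C(5,j)·(8−j)!.
Computing: 40320 − 25200 + 7200 − 1200 + 120 − 6 = 21234.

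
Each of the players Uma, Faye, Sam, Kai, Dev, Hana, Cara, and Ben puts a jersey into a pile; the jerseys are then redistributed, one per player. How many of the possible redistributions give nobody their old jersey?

Let Aᵢ be the assignments in which player i gets their old jersey. We want the size of the complement of A₁∪…∪A_8.
By inclusion–exclusion this is Σ_{j=0}^{8} (−1)^j C(8,j)·(8−j)!.
Computing: 40320 − 40320 + 20160 − 6720 + 1680 − 336 + 56 − 8 + 1 = 14833.

14833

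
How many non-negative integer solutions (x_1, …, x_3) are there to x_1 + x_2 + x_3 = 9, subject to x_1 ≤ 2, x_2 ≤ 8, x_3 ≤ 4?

Ignoring the caps, the number of non-negative solutions to x_1+…+x_3 = 9 is C(11,2) = 55.
Subtract solutions that violate a single cap (substitute x_i' = x_i − (cap_i+1)): x_1 ≥ 3 gives C(8,2) = 28; x_2 ≥ 9 gives C(2,2) = 1; x_3 ≥ 5 gives C(6,2) = 15. Together 44.
Add back pairs where two caps are both exceeded: 0 + 3 + 0 = 3.
By inclusion–exclusion the count is 55 − 44 + 3 = 14.

14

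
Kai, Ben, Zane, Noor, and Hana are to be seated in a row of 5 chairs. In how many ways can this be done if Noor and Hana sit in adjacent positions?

Glue Noor and Hana into one block (2 internal orders), leaving 4 units to arrange in a row.
That gives 2 × 4! = 2 × 24 = 48.

48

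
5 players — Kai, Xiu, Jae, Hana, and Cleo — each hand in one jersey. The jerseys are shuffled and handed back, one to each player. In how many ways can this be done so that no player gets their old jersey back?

44

This is the derangement count D_5: permutations of 5 items with no fixed point.
By inclusion–exclusion this is Σ_{j=0}^{5} (−1)^j C(5,j)·(5−j)!.
Computing: 120 − 120 + 60 − 20 + 5 − 1 = 44.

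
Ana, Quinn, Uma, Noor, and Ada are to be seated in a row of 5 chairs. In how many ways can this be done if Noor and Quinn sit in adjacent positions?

Place the 3 others and the Noor-Quinn pair as 4 objects in a line; the pair has 2 internal arrangements.
So the count is 2·(4)! = 48.

48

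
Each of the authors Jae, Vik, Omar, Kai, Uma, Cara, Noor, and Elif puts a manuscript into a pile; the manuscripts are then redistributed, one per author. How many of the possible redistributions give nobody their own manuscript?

14833

Count assignments avoiding every fixed point. For any j of the 8 authors fixed to their own manuscript, the other 8−j can be arranged in (8−j)! ways.
By inclusion–exclusion this is Σ_{j=0}^{8} (−1)^j C(8,j)·(8−j)!.
Computing: 40320 − 40320 + 20160 − 6720 + 1680 − 336 + 56 − 8 + 1 = 14833.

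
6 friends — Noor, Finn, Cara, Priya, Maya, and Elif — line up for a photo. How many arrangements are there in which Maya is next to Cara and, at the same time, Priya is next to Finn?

96

Treat {Maya,Cara} as one block (2 orders) and {Priya,Finn} as another (2 orders).
That leaves 4 units to arrange: 2 × 2 × 4! = 4 × 24 = 96.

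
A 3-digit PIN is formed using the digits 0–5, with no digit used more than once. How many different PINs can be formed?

120

This is a permutation of 3 out of 6: P(6,3) = 6!/3!.
6 × 5 × 4 = 120.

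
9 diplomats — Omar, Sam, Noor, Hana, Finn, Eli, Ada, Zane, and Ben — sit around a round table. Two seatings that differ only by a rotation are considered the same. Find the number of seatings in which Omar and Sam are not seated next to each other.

Without the restriction there are (8)! = 40320 seatings.
Those with Omar next to Sam: fuse the pair into one unit and seat 8 units around a circle — 2·(7)! = 10080.
Subtracting, 40320 − 10080 = 30240.

30240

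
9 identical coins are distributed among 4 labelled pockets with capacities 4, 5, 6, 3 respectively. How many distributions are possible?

100

Without the upper bounds there are C(12,3) = 220 ways to split 9 among 4 pockets.
Subtract solutions that violate a single cap (substitute x_i' = x_i − (cap_i+1)): x_1 ≥ 5 gives C(7,3) = 35; x_2 ≥ 6 gives C(6,3) = 20; x_3 ≥ 7 gives C(5,3) = 10; x_4 ≥ 4 gives C(8,3) = 56. Together 121.
Add back pairs where two caps are both exceeded: 0 + 0 + 1 + 0 + 0 + 0 = 1.
By inclusion–exclusion the count is 220 − 121 + 1 = 100.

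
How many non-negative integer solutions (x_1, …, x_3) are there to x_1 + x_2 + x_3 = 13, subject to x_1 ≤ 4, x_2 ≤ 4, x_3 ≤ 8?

10

Ignoring the caps, the number of non-negative solutions to x_1+…+x_3 = 13 is C(15,2) = 105.
Subtract solutions that violate a single cap (substitute x_i' = x_i − (cap_i+1)): x_1 ≥ 5 gives C(10,2) = 45; x_2 ≥ 5 gives C(10,2) = 45; x_3 ≥ 9 gives C(6,2) = 15. Together 105.
Add back pairs where two caps are both exceeded: 10 + 0 + 0 = 10.
By inclusion–exclusion the count is 105 − 105 + 10 = 10.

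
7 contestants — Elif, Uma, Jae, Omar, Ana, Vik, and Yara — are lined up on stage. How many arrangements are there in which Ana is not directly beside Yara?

3600

There are 7! = 5040 arrangements in all. If Ana and Yara are adjacent, merging them into one block gives 2·(6)! = 1440 arrangements.
Complementary counting: 5040 − 1440 = 3600.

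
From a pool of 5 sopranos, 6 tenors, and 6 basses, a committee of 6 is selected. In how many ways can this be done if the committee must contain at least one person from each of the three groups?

10530

Unrestricted: C(17,6) = 12376 ways to pick any 6 of the 17.
Subtract selections that omit an entire group: no sopranos → C(12,6) = 924; no tenors → C(11,6) = 462; no basses → C(11,6) = 462.
Add back selections omitting two groups (i.e. drawn from a single group): C(5,6) + C(6,6) + C(6,6) = 2.
By inclusion–exclusion: 12376 − 1848 + 2 = 10530.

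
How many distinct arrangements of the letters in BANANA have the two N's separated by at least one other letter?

Total arrangements of BANANA: 6!/(3!·2!) = 60.
If the two N's are adjacent, glue them into one block, leaving 5 items to arrange: (5)!/(3!) = 20 ways.
Subtracting, 60 − 20 = 40 arrangements keep the N's apart.

40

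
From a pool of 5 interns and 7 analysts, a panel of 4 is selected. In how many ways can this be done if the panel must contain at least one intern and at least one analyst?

With no constraint there are C(12,4) = 495 possible selections.
Selections missing a whole group: no interns → C(7,4) = 35; no analysts → C(5,4) = 5.
Both groups omitted at once is impossible, so 495 − 40 = 455.

455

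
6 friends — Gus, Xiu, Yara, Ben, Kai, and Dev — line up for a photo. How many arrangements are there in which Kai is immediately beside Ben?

Place the 4 others and the Kai-Ben pair as 5 objects in a line; the pair has 2 internal arrangements.
That gives 2 × 5! = 2 × 120 = 240.

240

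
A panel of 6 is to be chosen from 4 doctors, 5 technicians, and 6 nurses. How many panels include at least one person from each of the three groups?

4250

With no constraint there are C(15,6) = 5005 possible selections.
Subtract selections that omit an entire group: no doctors → C(11,6) = 462; no technicians → C(10,6) = 210; no nurses → C(9,6) = 84.
Add back selections omitting two groups (i.e. drawn from a single group): C(4,6) + C(5,6) + C(6,6) = 1.
By inclusion–exclusion: 5005 − 756 + 1 = 4250.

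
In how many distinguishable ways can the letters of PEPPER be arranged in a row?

Letter multiplicities in PEPPER: E×2, P×3, R×1.
Dividing 6! = 720 by 3!·2! = 12 for the repeated letters gives 60.

60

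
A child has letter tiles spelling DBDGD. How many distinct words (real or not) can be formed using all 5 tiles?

DBDGD has 5 letters with D appearing 3 times.
So there are 5! / (3!) = 20 distinguishable arrangements.

20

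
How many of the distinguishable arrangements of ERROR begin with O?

With the first slot taken by O, it remains to arrange the other 4 letters (ERRR).
Those 4 letters have R appearing 3 times, giving (4)!/(3!) = 4.

4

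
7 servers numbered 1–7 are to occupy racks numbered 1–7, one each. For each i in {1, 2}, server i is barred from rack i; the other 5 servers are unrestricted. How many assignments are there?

3720

Let Aᵢ (for i ∈ {1, 2}) be the placements that put server i in its forbidden rack. Any j of these fix j positions, leaving (7−j)! ways to fill the rest, and there are C(2,j) ways to pick which j.
By inclusion–exclusion, the number of valid placements is Σ_{j=0}^{2} (−1)^j C(2,j)·(7−j)!.
Computing: 5040 − 1440 + 120 = 3720.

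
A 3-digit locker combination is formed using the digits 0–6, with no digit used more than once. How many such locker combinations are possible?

210

With no repetition, fill the 3 digits in order: 7 choices, then 6, down to 5.
That product is 7 × 6 × 5 = 210.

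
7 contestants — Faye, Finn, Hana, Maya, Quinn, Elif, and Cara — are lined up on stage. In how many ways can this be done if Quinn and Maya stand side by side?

1440

Glue Quinn and Maya into one block (2 internal orders), leaving 6 units to arrange in a row.
That gives 2 × 6! = 2 × 720 = 1440.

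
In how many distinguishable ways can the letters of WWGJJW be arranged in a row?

60

WWGJJW has 6 letters with J appearing twice and W appearing 3 times.
So there are 6! / (3!·2!) = 60 distinguishable arrangements.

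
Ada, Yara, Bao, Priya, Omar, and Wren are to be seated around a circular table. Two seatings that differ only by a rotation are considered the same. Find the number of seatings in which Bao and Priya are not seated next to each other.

72

All circular seatings of 6 people number (5)! = 120.
Seatings with Bao beside Priya: treat them as a block with 2 internal orders, giving 2 × (4)! = 48.
Subtracting, 120 − 48 = 72.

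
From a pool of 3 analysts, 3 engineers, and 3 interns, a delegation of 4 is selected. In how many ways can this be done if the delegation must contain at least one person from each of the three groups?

Unrestricted: C(9,4) = 126 ways to pick any 4 of the 9.
Selections missing a whole group: no analysts → C(6,4) = 15; no engineers → C(6,4) = 15; no interns → C(6,4) = 15.
Add back selections omitting two groups (i.e. drawn from a single group): C(3,4) + C(3,4) + C(3,4) = 0.
By inclusion–exclusion: 126 − 45 + 0 = 81.

81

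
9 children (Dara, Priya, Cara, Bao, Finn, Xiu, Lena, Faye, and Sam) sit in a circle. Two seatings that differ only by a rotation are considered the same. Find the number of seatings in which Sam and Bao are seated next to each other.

Treat {Sam, Bao} as one unit (2 internal orders) and seat the resulting 8 units around the table: (7)! circular arrangements.
So 2 × (7)! = 2 × 5040 = 10080.

10080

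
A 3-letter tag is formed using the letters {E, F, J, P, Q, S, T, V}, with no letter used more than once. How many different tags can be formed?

With no repetition, fill the 3 letters in order: 8 choices, then 7, down to 6.
That product is 8 × 7 × 6 = 336.

336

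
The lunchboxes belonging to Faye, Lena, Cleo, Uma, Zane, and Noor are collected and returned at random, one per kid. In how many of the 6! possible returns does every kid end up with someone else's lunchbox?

265

Count assignments avoiding every fixed point. For any j of the 6 kids fixed to their own lunchbox, the other 6−j can be arranged in (6−j)! ways.
By inclusion–exclusion this is Σ_{j=0}^{6} (−1)^j C(6,j)·(6−j)!.
Computing: 720 − 720 + 360 − 120 + 30 − 6 + 1 = 265.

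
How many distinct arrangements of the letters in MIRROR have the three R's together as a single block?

24

Treat the 3 copies of R as a single block. The multiset to arrange is then {RRR, I, M, O}, 4 items in all.
All 4 items are distinct, so there are (4)! = 24 arrangements.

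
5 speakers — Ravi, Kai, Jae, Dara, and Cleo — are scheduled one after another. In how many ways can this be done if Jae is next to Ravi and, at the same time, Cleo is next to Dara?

Treat {Jae,Ravi} as one block (2 orders) and {Cleo,Dara} as another (2 orders).
That leaves 3 units to arrange: 2 × 2 × 3! = 4 × 6 = 24.

24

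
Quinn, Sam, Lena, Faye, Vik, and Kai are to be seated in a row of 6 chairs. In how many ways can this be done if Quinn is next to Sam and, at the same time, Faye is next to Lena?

96

Treat {Quinn,Sam} as one block (2 orders) and {Faye,Lena} as another (2 orders).
That leaves 4 units to arrange: 2 × 2 × 4! = 4 × 24 = 96.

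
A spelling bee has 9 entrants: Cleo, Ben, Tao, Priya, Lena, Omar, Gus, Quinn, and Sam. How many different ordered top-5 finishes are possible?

15120

There are 9 choices for 1st place, 8 for 2nd, and so on down to 5 for position 5.
That gives 9 × 8 × 7 × 6 × 5 = 15120.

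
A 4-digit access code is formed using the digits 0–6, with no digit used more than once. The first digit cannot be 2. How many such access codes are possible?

720

The first digit has 7−1 = 6 choices (anything except 2).
The remaining 3 digits are filled from the other 6 symbols without repetition: 6 × 5 × 4 = 120.
Total: 6 × 120 = 720.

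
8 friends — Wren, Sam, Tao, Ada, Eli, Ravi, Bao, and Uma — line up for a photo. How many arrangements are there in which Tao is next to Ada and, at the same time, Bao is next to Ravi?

Treat {Tao,Ada} as one block (2 orders) and {Bao,Ravi} as another (2 orders).
That leaves 6 units to arrange: 2 × 2 × 6! = 4 × 720 = 2880.

2880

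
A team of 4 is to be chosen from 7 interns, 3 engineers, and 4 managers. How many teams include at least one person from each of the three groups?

Total 4-person selections from all 14: C(14,4) = 1001.
Subtract selections that omit an entire group: no interns → C(7,4) = 35; no engineers → C(11,4) = 330; no managers → C(10,4) = 210.
Add back selections omitting two groups (i.e. drawn from a single group): C(7,4) + C(3,4) + C(4,4) = 36.
By inclusion–exclusion: 1001 − 575 + 36 = 462.

462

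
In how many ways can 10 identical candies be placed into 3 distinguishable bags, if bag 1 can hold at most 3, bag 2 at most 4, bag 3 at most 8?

Ignoring the caps, the number of non-negative solutions to x_1+…+x_3 = 10 is C(12,2) = 66.
Subtract solutions that violate a single cap (substitute x_i' = x_i − (cap_i+1)): x_1 ≥ 4 gives C(8,2) = 28; x_2 ≥ 5 gives C(7,2) = 21; x_3 ≥ 9 gives C(3,2) = 3. Together 52.
Add back pairs where two caps are both exceeded: 3 + 0 + 0 = 3.
By inclusion–exclusion the count is 66 − 52 + 3 = 17.

17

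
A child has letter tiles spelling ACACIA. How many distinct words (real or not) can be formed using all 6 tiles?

ACACIA has 6 letters with A appearing 3 times and C appearing twice.
The number of distinct arrangements is 6!/(3!·2!) = 720/12 = 60.

60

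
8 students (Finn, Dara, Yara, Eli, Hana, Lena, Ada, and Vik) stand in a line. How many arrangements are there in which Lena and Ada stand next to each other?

Glue Lena and Ada into one block (2 internal orders), leaving 7 units to arrange in a row.
So the count is 2·(7)! = 10080.

10080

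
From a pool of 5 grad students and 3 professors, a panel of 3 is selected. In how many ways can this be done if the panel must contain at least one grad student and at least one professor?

45

With no constraint there are C(8,3) = 56 possible selections.
Subtract selections that omit an entire group: no grad students → C(3,3) = 1; no professors → C(5,3) = 10.
Both groups omitted at once is impossible, so 56 − 11 = 45.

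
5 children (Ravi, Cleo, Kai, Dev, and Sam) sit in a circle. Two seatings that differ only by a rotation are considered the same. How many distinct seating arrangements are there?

24

Seat Ravi anywhere (absorbing the rotational symmetry), then permute the other 4: (4)! = 24.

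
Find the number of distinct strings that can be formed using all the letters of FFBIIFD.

Letter multiplicities in FFBIIFD: B×1, D×1, F×3, I×2.
Dividing 7! = 5040 by 3!·2! = 12 for the repeated letters gives 420.

420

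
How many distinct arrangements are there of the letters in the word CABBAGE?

Letter multiplicities in CABBAGE: A×2, B×2, C×1, E×1, G×1.
The number of distinct arrangements is 7!/(2!·2!) = 5040/4 = 1260.

1260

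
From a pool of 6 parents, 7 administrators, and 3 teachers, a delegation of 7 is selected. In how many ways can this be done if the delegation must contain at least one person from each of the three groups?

With no constraint there are C(16,7) = 11440 possible selections.
Subtract selections that omit an entire group: no parents → C(10,7) = 120; no administrators → C(9,7) = 36; no teachers → C(13,7) = 1716.
Add back selections omitting two groups (i.e. drawn from a single group): C(6,7) + C(7,7) + C(3,7) = 1.
By inclusion–exclusion: 11440 − 1872 + 1 = 9569.

9569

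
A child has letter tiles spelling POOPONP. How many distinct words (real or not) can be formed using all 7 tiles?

Letter multiplicities in POOPONP: N×1, O×3, P×3.
The number of distinct arrangements is 7!/(3!·3!) = 5040/36 = 140.

140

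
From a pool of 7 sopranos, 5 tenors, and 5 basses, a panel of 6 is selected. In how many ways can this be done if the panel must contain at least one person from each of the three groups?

10325

With no constraint there are C(17,6) = 12376 possible selections.
Selections missing a whole group: no sopranos → C(10,6) = 210; no tenors → C(12,6) = 924; no basses → C(12,6) = 924.
Add back selections omitting two groups (i.e. drawn from a single group): C(7,6) + C(5,6) + C(5,6) = 7.
By inclusion–exclusion: 12376 − 2058 + 7 = 10325.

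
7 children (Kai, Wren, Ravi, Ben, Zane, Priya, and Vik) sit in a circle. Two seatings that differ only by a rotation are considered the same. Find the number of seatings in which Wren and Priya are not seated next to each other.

All circular seatings of 7 people number (6)! = 720.
Seatings with Wren beside Priya: treat them as a block with 2 internal orders, giving 2 × (5)! = 240.
Subtracting, 720 − 240 = 480.

480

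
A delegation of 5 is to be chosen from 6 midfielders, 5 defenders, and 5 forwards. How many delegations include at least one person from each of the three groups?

3200

Unrestricted: C(16,5) = 4368 ways to pick any 5 of the 16.
Subtract selections that omit an entire group: no midfielders → C(10,5) = 252; no defenders → C(11,5) = 462; no forwards → C(11,5) = 462.
Add back selections omitting two groups (i.e. drawn from a single group): C(6,5) + C(5,5) + C(5,5) = 8.
By inclusion–exclusion: 4368 − 1176 + 8 = 3200.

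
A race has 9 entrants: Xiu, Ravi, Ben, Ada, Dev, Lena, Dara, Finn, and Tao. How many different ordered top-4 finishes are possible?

3024

This is an ordered selection of 4 from 9: P(9,4).
That gives 9 × 8 × 7 × 6 = 3024.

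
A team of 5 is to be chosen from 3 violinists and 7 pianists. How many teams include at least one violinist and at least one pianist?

231

With no constraint there are C(10,5) = 252 possible selections.
Selections missing a whole group: no violinists → C(7,5) = 21; no pianists → C(3,5) = 0.
Both groups omitted at once is impossible, so 252 − 21 = 231.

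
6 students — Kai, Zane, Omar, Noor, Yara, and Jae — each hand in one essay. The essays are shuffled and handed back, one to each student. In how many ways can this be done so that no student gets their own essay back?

265

Count assignments avoiding every fixed point. For any j of the 6 students fixed to their own essay, the other 6−j can be arranged in (6−j)! ways.
By inclusion–exclusion this is Σ_{j=0}^{6} (−1)^j C(6,j)·(6−j)!.
Computing: 720 − 720 + 360 − 120 + 30 − 6 + 1 = 265.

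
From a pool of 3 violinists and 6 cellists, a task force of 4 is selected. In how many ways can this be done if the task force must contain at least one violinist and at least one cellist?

111

Unrestricted: C(9,4) = 126 ways to pick any 4 of the 9.
Selections missing a whole group: no violinists → C(6,4) = 15; no cellists → C(3,4) = 0.
Both groups omitted at once is impossible, so 126 − 15 = 111.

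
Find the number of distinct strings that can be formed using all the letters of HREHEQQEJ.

Letter multiplicities in HREHEQQEJ: E×3, H×2, J×1, Q×2, R×1.
The number of distinct arrangements is 9!/(3!·2!·2!) = 362880/24 = 15120.

15120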